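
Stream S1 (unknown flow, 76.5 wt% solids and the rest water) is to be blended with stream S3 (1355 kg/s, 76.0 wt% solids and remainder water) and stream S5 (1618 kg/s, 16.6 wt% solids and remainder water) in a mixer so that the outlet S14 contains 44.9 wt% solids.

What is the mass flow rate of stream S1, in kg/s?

Let S1 be the unknown flow. Total out = 2973 + S1.
solids balance: 1298.4 + 0.765·S1 = 0.449·(2973 + S1)
(0.765 − 0.449)·S1 = 0.449×2973 − 1298.4 = 36.489
S1 = 36.489 / 0.316 = 115.47 kg/s

115.5 kg/s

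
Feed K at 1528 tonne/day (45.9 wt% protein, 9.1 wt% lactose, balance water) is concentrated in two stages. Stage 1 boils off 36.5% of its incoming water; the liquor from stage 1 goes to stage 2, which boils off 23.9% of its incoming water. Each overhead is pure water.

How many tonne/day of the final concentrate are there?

1173 tonne/day

water in feed = 1528×0.450 = 687.6 tonne/day.
After stage 1: water left = (1−0.365)×687.6 = 436.63; stream total = 1277 tonne/day.
After stage 2: water left = (1−0.239)×436.63 = 332.27; final concentrate = 1172.7 tonne/day.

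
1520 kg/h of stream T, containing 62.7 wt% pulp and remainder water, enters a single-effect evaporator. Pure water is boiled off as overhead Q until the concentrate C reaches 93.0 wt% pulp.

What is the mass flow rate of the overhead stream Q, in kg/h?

495.2 kg/h

pulp is conserved: 1520×0.627 = 953.04 kg/h all reports to the concentrate.
Concentrate = 953.04/(target fraction) = 1024.8 kg/h.
Overhead = 1520 − 1024.8 = 495.23 kg/h.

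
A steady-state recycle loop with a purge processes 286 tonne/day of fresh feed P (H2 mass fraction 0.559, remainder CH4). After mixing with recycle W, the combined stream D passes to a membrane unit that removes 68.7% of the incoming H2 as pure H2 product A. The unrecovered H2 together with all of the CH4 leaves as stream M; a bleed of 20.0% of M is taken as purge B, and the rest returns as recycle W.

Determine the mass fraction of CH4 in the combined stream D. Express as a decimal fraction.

CH4 enters only via P and leaves only via the purge: 286×0.441 = 0.200×(CH4 in M), and the membrane unit passes all CH4, so CH4 in D = CH4 in M = 630.63 tonne/day.
H2 in D: m_A = 286×0.559 + (1−0.200)·(1−0.687)·m_A, so m_A = 159.87/0.7496 = 213.28 tonne/day.
D = 213.28 + 630.63 = 843.91 tonne/day.
CH4 fraction in D = 630.63/843.91 = 0.747.

0.747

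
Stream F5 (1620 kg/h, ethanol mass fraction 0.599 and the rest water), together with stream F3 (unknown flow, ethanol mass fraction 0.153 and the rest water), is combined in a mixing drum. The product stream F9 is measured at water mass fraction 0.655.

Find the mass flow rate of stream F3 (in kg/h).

2143 kg/h

Let F3 be the unknown flow. Total out = 1620 + F3.
water balance: 649.62 + 0.847·F3 = 0.655·(1620 + F3)
(0.847 − 0.655)·F3 = 0.655×1620 − 649.62 = 411.48
F3 = 411.48 / 0.192 = 2143.1 kg/h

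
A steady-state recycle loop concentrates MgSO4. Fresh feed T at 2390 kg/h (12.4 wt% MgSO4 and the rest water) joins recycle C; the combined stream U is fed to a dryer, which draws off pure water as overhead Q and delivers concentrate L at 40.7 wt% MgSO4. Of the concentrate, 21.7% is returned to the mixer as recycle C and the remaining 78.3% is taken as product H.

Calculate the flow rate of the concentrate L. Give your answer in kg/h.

930 kg/h

Overall MgSO4 balance (none leaves overhead): MgSO4 in fresh feed = MgSO4 in product, i.e. 2390×0.124 = (1−0.217)·L·0.407.
L = 296.36/(0.407×0.783) = 929.96 kg/h.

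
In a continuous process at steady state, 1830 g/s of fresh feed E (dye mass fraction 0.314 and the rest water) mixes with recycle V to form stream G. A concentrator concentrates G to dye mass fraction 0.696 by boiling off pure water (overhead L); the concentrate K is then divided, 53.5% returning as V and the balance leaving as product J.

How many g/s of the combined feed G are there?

2780 g/s

Overall dye balance (none leaves overhead): dye in fresh feed = dye in product, i.e. 1830×0.314 = (1−0.535)·K·0.696.
K = 574.62/(0.696×0.465) = 1775.5 g/s.
Recycle V = 0.535×1775.5 = 949.89 g/s.
Combined feed G = 1830 + 949.89 = 2779.9 g/s.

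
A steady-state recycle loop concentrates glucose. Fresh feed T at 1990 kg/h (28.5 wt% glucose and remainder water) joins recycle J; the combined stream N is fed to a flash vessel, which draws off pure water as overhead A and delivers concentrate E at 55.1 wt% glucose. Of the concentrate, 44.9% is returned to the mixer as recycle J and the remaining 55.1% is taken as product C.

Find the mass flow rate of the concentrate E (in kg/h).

1868 kg/h

Overall glucose balance (none leaves overhead): glucose in fresh feed = glucose in product, i.e. 1990×0.285 = (1−0.449)·E·0.551.
E = 567.15/(0.551×0.551) = 1868.1 kg/h.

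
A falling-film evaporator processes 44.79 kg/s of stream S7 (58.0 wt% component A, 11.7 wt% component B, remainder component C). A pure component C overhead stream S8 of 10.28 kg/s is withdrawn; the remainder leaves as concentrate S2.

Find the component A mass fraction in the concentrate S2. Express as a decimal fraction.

0.753

component A is not removed: 44.79×0.580 = 25.978 kg/s of component A enters S2.
Concentrate = 44.79 − 10.28 = 34.51 kg/s.
Mass fraction = 25.978/34.51 = 0.753.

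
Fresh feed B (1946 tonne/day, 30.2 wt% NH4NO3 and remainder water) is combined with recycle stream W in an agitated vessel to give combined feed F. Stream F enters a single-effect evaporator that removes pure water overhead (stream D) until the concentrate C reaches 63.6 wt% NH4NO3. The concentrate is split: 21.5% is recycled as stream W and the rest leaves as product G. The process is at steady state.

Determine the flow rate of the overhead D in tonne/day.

1022 tonne/day

Overall NH4NO3 balance (none leaves overhead): NH4NO3 in fresh feed = NH4NO3 in product, i.e. 1946×0.302 = (1−0.215)·C·0.636.
C = 587.69/(0.636×0.785) = 1177.1 tonne/day.
Recycle W = 0.215×1177.1 = 253.08 tonne/day.
Combined feed F = 1946 + 253.08 = 2199.1 tonne/day.
Overhead D = F − C = 2199.1 − 1177.1 = 1022 tonne/day.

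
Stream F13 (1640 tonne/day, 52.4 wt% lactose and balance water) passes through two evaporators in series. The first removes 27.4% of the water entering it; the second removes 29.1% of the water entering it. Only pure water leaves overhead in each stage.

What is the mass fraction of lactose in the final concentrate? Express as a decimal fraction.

water in feed = 1640×0.476 = 780.64 tonne/day.
After stage 1: water left = (1−0.274)×780.64 = 566.74; stream total = 1426.1 tonne/day.
After stage 2: water left = (1−0.291)×566.74 = 401.82; final concentrate = 1261.2 tonne/day.
lactose fraction = 859.36/1261.2 = 0.681.

0.681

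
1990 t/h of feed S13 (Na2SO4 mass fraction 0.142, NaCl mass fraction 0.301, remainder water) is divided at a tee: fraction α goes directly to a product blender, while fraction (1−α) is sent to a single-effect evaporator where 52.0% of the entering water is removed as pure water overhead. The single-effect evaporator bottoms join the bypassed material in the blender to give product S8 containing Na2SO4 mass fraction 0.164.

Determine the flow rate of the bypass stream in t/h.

All 1990×0.142 = 282.58 t/h of Na2SO4 reaches S8, so S8 = 282.58/0.164 = 1723 t/h and vapour = 266.95 t/h.
The evaporator receives (1−α)·1990 of feed at 0.557 water and removes 0.520 of that water:
0.520×0.557×(1−α)×1990 = 266.95
(1−α) = 266.95/576.38 = 0.4631;  α = 0.5369.
Bypass flow = 0.5369×1990 = 1068.3 t/h.

1068 t/h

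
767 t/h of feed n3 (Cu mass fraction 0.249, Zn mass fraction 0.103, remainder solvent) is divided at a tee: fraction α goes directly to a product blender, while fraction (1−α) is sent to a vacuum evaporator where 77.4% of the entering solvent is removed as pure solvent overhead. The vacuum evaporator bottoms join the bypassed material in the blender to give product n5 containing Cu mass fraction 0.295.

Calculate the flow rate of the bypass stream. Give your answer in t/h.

528.5 t/h

All 767×0.249 = 190.98 t/h of Cu reaches n5, so n5 = 190.98/0.295 = 647.4 t/h and vapour = 119.6 t/h.
The evaporator receives (1−α)·767 of feed at 0.648 solvent and removes 0.774 of that solvent:
0.774×0.648×(1−α)×767 = 119.6
(1−α) = 119.6/384.69 = 0.3109;  α = 0.6891.
Bypass flow = 0.6891×767 = 528.54 t/h.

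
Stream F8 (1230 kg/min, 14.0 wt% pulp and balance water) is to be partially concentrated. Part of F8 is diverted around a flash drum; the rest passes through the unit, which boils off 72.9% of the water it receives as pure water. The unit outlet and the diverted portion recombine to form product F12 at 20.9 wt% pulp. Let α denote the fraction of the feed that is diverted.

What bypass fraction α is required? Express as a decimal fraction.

0.473

All 1230×0.140 = 172.2 kg/min of pulp reaches F12, so F12 = 172.2/0.209 = 823.92 kg/min and vapour = 406.08 kg/min.
The evaporator receives (1−α)·1230 of feed at 0.860 water and removes 0.729 of that water:
0.729×0.860×(1−α)×1230 = 406.08
(1−α) = 406.08/771.14 = 0.5266;  α = 0.4734.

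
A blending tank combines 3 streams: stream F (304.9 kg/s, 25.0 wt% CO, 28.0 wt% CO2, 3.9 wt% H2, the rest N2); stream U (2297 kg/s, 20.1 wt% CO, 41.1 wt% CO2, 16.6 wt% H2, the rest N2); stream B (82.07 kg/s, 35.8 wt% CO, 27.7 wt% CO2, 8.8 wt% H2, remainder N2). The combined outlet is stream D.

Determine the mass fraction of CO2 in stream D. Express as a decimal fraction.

Total flow out = 304.9 + 2297 + 82.07 = 2684 kg/s.
CO2 in = 304.9×0.280 + 2297×0.411 + 82.07×0.277 = 1052.2 kg/s.
CO2 mass fraction in D = 1052.2/2684 = 0.392.

0.392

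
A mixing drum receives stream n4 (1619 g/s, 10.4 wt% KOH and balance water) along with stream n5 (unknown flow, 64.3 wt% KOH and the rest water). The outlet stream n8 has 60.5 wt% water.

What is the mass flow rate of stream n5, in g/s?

1900 g/s

Let n5 be the unknown flow. Total out = 1619 + n5.
water balance: 1450.6 + 0.357·n5 = 0.605·(1619 + n5)
(0.357 − 0.605)·n5 = 0.605×1619 − 1450.6 = -471.13
n5 = -471.13 / -0.248 = 1899.7 g/s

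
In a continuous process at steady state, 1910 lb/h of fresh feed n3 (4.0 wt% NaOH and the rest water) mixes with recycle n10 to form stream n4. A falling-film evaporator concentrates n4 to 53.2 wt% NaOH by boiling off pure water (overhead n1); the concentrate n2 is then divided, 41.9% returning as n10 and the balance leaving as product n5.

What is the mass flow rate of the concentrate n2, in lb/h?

247.2 lb/h

Overall NaOH balance (none leaves overhead): NaOH in fresh feed = NaOH in product, i.e. 1910×0.040 = (1−0.419)·n2·0.532.
n2 = 76.4/(0.532×0.581) = 247.18 lb/h.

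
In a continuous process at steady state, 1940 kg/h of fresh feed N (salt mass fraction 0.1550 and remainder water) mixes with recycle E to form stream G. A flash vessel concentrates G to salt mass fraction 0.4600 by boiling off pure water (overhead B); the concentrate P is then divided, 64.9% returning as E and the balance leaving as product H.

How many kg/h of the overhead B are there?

Overall salt balance (none leaves overhead): salt in fresh feed = salt in product, i.e. 1940×0.155 = (1−0.649)·P·0.460.
P = 300.7/(0.460×0.351) = 1862.4 kg/h.
Recycle E = 0.649×1862.4 = 1208.7 kg/h.
Combined feed G = 1940 + 1208.7 = 3148.7 kg/h.
Overhead B = G − P = 3148.7 − 1862.4 = 1286.3 kg/h.

1286 kg/h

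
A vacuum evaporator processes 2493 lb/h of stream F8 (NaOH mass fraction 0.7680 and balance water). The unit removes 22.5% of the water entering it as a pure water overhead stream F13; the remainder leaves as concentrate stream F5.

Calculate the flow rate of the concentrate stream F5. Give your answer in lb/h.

2363 lb/h

water entering = 2493×0.232 = 578.38 lb/h; overhead removed = 0.225×578.38 = 130.13 lb/h.
Concentrate = 2493 − 130.13 = 2362.9 lb/h.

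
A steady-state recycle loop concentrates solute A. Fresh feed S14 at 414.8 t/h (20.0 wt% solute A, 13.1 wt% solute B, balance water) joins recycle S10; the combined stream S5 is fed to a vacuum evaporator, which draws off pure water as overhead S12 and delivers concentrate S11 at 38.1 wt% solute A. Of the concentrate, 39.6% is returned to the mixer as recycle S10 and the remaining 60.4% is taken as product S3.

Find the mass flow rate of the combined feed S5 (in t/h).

Overall solute A balance (none leaves overhead): solute A in fresh feed = solute A in product, i.e. 414.8×0.200 = (1−0.396)·S11·0.381.
S11 = 82.96/(0.381×0.604) = 360.5 t/h.
Recycle S10 = 0.396×360.5 = 142.76 t/h.
Combined feed S5 = 414.8 + 142.76 = 557.56 t/h.

557.6 t/h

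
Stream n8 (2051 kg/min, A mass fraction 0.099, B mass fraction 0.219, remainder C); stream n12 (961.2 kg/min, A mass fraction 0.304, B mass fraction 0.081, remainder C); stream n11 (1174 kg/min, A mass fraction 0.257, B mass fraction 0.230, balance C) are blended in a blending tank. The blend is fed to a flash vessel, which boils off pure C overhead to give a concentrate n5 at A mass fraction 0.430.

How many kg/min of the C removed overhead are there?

2333 kg/min

A entering = 2051×0.099 + 961.2×0.304 + 1174×0.257 = 796.97 kg/min.
All A reports to n5, so n5 = 796.97/0.430 = 1853.4 kg/min.
Total feed = 4186.2 kg/min; overhead = 4186.2 − 1853.4 = 2332.8 kg/min.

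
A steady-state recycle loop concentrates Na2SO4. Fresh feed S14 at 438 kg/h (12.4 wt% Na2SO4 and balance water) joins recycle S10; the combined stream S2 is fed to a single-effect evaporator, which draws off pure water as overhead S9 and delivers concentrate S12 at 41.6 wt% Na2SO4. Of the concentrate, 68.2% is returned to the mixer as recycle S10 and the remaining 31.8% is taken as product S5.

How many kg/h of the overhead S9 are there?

307.4 kg/h

Overall Na2SO4 balance (none leaves overhead): Na2SO4 in fresh feed = Na2SO4 in product, i.e. 438×0.124 = (1−0.682)·S12·0.416.
S12 = 54.312/(0.416×0.318) = 410.56 kg/h.
Recycle S10 = 0.682×410.56 = 280 kg/h.
Combined feed S2 = 438 + 280 = 718 kg/h.
Overhead S9 = S2 − S12 = 718 − 410.56 = 307.44 kg/h.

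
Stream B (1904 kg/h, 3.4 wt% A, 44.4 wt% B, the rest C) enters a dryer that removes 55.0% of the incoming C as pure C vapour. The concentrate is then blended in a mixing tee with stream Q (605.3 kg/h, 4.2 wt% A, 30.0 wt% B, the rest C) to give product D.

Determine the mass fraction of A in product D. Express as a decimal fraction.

0.046

Vapour removed = 0.550×0.522×1904 = 546.64 kg/h; concentrate = 1357.4 kg/h.
A reaching the mixer = 64.736 (from concentrate) + 605.3×0.042 = 90.159 kg/h.
Product flow = 1357.4 + 605.3 = 1962.7 kg/h; A fraction = 0.046.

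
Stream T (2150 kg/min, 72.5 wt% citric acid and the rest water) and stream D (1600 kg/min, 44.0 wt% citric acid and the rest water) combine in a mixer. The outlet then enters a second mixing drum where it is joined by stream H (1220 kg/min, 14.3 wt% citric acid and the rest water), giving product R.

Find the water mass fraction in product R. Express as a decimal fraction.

0.510

Overall, product flow = 4970 kg/min.
water in = 2150×0.275 + 1600×0.560 + 1220×0.857 = 2532.8 kg/min.
water fraction in R = 0.510.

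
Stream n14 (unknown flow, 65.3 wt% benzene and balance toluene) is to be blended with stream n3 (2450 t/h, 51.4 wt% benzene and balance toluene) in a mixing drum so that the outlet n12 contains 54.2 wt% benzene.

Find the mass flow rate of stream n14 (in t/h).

618 t/h

Let n14 be the unknown flow. Total out = 2450 + n14.
benzene balance: 1259.3 + 0.653·n14 = 0.542·(2450 + n14)
(0.653 − 0.542)·n14 = 0.542×2450 − 1259.3 = 68.6
n14 = 68.6 / 0.111 = 618.02 t/h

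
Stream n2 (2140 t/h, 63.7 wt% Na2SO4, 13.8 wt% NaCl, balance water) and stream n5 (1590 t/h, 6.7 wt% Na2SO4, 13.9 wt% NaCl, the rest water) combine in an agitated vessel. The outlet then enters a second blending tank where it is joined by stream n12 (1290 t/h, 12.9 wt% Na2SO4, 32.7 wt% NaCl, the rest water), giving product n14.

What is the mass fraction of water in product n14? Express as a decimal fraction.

Overall, product flow = 5020 t/h.
water in = 2140×0.225 + 1590×0.794 + 1290×0.544 = 2445.7 t/h.
water fraction in n14 = 0.487.

0.487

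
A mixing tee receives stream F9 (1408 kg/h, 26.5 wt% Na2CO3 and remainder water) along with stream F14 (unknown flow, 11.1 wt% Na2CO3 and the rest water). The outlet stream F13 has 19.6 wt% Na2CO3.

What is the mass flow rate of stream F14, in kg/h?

Let F14 be the unknown flow. Total out = 1408 + F14.
Na2CO3 balance: 373.12 + 0.111·F14 = 0.196·(1408 + F14)
(0.111 − 0.196)·F14 = 0.196×1408 − 373.12 = -97.152
F14 = -97.152 / -0.085 = 1143 kg/h

1143 kg/h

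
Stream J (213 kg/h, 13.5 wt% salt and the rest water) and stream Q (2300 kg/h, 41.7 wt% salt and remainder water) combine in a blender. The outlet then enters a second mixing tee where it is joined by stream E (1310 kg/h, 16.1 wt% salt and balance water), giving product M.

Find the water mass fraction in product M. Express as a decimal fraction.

Overall, product flow = 3823 kg/h.
water in = 213×0.865 + 2300×0.583 + 1310×0.839 = 2624.2 kg/h.
water fraction in M = 0.686.

0.686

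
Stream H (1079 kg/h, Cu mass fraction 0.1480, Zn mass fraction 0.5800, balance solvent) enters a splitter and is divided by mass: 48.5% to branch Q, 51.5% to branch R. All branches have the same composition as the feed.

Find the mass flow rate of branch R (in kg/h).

555.7 kg/h

Branch R flow = 0.515×1079 = 555.69 kg/h.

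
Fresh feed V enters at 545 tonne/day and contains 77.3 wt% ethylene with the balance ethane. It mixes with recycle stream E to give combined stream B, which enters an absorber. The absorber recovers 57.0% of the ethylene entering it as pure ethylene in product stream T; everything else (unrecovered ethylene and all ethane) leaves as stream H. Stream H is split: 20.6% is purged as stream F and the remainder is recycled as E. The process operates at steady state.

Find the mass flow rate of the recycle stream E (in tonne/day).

ethane enters only via V and leaves only via the purge: 545×0.227 = 0.206×(ethane in H), and the absorber passes all ethane, so ethane in B = ethane in H = 600.56 tonne/day.
ethylene in B: m_A = 545×0.773 + (1−0.206)·(1−0.570)·m_A, so m_A = 421.29/0.6586 = 639.69 tonne/day.
H = (1−0.570)×639.69 + 600.56 = 875.62 tonne/day.
Recycle E = (1−0.206)×875.62 = 695.25 tonne/day.

695.2 tonne/day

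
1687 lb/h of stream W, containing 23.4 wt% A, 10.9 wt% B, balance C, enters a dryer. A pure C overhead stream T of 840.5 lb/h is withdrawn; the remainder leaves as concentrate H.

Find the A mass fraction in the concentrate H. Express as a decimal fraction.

0.4663

A is not removed: 1687×0.234 = 394.76 lb/h of A enters H.
Concentrate = 1687 − 840.5 = 846.5 lb/h.
Mass fraction = 394.76/846.5 = 0.4663.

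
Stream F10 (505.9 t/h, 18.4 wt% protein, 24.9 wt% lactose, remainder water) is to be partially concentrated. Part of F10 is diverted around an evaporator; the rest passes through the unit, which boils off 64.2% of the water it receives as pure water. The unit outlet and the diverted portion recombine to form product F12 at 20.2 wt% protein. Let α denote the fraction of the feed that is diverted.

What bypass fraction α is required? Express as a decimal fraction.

0.755

All 505.9×0.184 = 93.086 t/h of protein reaches F12, so F12 = 93.086/0.202 = 460.82 t/h and vapour = 45.08 t/h.
The evaporator receives (1−α)·505.9 of feed at 0.567 water and removes 0.642 of that water:
0.642×0.567×(1−α)×505.9 = 45.08
(1−α) = 45.08/184.15 = 0.2448;  α = 0.7552.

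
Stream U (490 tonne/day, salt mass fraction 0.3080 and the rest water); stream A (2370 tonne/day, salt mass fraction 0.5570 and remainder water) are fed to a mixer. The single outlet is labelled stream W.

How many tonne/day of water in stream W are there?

1389 tonne/day

water out = water in = 490×0.692 + 2370×0.443 = 1389 tonne/day.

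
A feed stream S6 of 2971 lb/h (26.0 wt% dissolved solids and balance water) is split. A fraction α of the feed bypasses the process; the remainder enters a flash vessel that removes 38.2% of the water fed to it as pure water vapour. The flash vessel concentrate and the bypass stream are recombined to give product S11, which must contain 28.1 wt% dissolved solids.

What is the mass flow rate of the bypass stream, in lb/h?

2186 lb/h

All 2971×0.260 = 772.46 lb/h of dissolved solids reaches S11, so S11 = 772.46/0.281 = 2749 lb/h and vapour = 222.03 lb/h.
The evaporator receives (1−α)·2971 of feed at 0.740 water and removes 0.382 of that water:
0.382×0.740×(1−α)×2971 = 222.03
(1−α) = 222.03/839.84 = 0.2644;  α = 0.7356.
Bypass flow = 0.7356×2971 = 2185.5 lb/h.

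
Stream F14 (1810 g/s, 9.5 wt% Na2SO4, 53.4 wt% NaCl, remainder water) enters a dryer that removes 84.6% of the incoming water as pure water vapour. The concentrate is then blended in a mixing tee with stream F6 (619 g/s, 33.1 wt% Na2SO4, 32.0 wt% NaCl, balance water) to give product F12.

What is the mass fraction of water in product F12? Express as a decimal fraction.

0.172

Vapour removed = 0.846×0.371×1810 = 568.1 g/s; concentrate = 1241.9 g/s.
water reaching the mixer = 103.41 (from concentrate) + 619×0.349 = 319.44 g/s.
Product flow = 1241.9 + 619 = 1860.9 g/s; water fraction = 0.172.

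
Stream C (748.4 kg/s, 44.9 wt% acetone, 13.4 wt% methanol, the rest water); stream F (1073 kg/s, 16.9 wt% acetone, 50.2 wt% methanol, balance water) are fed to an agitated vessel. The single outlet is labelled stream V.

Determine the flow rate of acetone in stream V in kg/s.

517.4 kg/s

acetone out = acetone in = 748.4×0.449 + 1073×0.169 = 517.37 kg/s.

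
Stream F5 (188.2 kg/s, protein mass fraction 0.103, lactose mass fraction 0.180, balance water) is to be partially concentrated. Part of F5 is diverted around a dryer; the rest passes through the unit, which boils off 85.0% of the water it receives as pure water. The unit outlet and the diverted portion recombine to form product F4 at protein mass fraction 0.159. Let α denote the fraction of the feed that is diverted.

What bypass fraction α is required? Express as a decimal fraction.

All 188.2×0.103 = 19.385 kg/s of protein reaches F4, so F4 = 19.385/0.159 = 121.92 kg/s and vapour = 66.284 kg/s.
The evaporator receives (1−α)·188.2 of feed at 0.717 water and removes 0.850 of that water:
0.850×0.717×(1−α)×188.2 = 66.284
(1−α) = 66.284/114.7 = 0.5779;  α = 0.4221.

0.422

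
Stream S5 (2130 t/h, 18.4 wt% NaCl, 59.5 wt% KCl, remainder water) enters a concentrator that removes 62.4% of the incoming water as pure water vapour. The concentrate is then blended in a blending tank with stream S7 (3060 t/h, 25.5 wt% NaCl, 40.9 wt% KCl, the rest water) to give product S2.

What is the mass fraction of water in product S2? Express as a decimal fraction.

Vapour removed = 0.624×0.221×2130 = 293.74 t/h; concentrate = 1836.3 t/h.
water reaching the mixer = 176.99 (from concentrate) + 3060×0.336 = 1205.2 t/h.
Product flow = 1836.3 + 3060 = 4896.3 t/h; water fraction = 0.246.

0.246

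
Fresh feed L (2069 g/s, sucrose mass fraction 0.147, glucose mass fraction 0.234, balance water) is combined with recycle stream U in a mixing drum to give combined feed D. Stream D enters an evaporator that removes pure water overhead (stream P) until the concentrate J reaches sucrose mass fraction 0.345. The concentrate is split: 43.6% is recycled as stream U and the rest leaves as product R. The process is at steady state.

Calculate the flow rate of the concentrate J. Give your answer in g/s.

1563 g/s

Overall sucrose balance (none leaves overhead): sucrose in fresh feed = sucrose in product, i.e. 2069×0.147 = (1−0.436)·J·0.345.
J = 304.14/(0.345×0.564) = 1563.1 g/s.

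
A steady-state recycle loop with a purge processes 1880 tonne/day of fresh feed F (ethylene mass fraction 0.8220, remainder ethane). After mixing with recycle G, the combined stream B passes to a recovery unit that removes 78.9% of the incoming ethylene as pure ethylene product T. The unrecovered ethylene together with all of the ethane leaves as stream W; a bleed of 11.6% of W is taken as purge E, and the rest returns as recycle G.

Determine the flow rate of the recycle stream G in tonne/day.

2905 tonne/day

ethane enters only via F and leaves only via the purge: 1880×0.178 = 0.116×(ethane in W), and the recovery unit passes all ethane, so ethane in B = ethane in W = 2884.8 tonne/day.
ethylene in B: m_A = 1880×0.822 + (1−0.116)·(1−0.789)·m_A, so m_A = 1545.4/0.8135 = 1899.7 tonne/day.
W = (1−0.789)×1899.7 + 2884.8 = 3285.7 tonne/day.
Recycle G = (1−0.116)×3285.7 = 2904.5 tonne/day.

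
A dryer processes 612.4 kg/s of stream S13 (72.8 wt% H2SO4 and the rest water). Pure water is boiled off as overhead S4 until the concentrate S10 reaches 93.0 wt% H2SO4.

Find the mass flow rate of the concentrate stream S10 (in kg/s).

H2SO4 is conserved: 612.4×0.728 = 445.83 kg/s all reports to the concentrate.
Concentrate = 445.83/(target fraction) = 479.38 kg/s.

479.4 kg/s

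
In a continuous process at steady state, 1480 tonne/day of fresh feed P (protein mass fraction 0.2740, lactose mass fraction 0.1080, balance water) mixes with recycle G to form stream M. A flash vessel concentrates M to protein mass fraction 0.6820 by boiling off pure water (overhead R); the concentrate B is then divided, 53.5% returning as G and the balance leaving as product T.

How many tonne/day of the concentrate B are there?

1279 tonne/day

Overall protein balance (none leaves overhead): protein in fresh feed = protein in product, i.e. 1480×0.274 = (1−0.535)·B·0.682.
B = 405.52/(0.682×0.465) = 1278.7 tonne/day.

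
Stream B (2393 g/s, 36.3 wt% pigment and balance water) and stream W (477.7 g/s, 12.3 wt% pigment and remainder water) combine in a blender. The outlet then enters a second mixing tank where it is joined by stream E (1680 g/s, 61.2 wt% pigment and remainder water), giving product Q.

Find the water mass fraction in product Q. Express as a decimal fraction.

0.570

Overall, product flow = 4550.7 g/s.
water in = 2393×0.637 + 477.7×0.877 + 1680×0.388 = 2595.1 g/s.
water fraction in Q = 0.570.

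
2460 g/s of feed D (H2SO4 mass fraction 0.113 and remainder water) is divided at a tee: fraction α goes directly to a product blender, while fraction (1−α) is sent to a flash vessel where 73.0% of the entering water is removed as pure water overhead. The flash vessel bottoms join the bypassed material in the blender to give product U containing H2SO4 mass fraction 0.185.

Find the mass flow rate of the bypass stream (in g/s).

All 2460×0.113 = 277.98 g/s of H2SO4 reaches U, so U = 277.98/0.185 = 1502.6 g/s and vapour = 957.41 g/s.
The evaporator receives (1−α)·2460 of feed at 0.887 water and removes 0.730 of that water:
0.730×0.887×(1−α)×2460 = 957.41
(1−α) = 957.41/1592.9 = 0.6011;  α = 0.3989.
Bypass flow = 0.3989×2460 = 981.4 g/s.

981.4 g/s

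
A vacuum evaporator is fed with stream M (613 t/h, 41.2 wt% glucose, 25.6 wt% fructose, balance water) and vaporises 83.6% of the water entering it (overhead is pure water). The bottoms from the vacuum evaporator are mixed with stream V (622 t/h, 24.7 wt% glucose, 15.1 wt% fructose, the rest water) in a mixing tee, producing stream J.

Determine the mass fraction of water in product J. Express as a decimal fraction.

Vapour removed = 0.836×0.332×613 = 170.14 t/h; concentrate = 442.86 t/h.
water reaching the mixer = 33.377 (from concentrate) + 622×0.602 = 407.82 t/h.
Product flow = 442.86 + 622 = 1064.9 t/h; water fraction = 0.383.

0.383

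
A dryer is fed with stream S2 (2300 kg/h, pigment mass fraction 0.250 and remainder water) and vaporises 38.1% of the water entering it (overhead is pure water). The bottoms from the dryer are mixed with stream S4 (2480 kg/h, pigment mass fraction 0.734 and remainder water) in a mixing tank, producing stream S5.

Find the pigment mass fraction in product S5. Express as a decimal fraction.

0.581

Vapour removed = 0.381×0.750×2300 = 657.23 kg/h; concentrate = 1642.8 kg/h.
pigment reaching the mixer = 575 (from concentrate) + 2480×0.734 = 2395.3 kg/h.
Product flow = 1642.8 + 2480 = 4122.8 kg/h; pigment fraction = 0.581.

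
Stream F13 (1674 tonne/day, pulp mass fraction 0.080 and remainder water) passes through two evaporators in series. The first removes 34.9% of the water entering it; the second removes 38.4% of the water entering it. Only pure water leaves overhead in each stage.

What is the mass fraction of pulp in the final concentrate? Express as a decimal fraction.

water in feed = 1674×0.920 = 1540.1 tonne/day.
After stage 1: water left = (1−0.349)×1540.1 = 1002.6; stream total = 1136.5 tonne/day.
After stage 2: water left = (1−0.384)×1002.6 = 617.6; final concentrate = 751.52 tonne/day.
pulp fraction = 133.92/751.52 = 0.178.

0.178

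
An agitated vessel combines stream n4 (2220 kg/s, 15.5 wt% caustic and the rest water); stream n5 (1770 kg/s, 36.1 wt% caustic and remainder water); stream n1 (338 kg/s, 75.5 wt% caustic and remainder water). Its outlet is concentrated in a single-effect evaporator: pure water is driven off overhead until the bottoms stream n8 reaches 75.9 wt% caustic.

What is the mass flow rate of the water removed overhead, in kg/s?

2697 kg/s

caustic entering = 2220×0.155 + 1770×0.361 + 338×0.755 = 1238.3 kg/s.
All caustic reports to n8, so n8 = 1238.3/0.759 = 1631.4 kg/s.
Total feed = 4328 kg/s; overhead = 4328 − 1631.4 = 2696.6 kg/s.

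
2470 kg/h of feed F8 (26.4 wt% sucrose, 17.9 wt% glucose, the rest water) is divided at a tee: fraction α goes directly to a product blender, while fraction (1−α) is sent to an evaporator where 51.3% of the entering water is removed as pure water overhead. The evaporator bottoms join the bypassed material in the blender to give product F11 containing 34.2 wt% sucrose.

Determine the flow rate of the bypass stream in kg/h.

All 2470×0.264 = 652.08 kg/h of sucrose reaches F11, so F11 = 652.08/0.342 = 1906.7 kg/h and vapour = 563.33 kg/h.
The evaporator receives (1−α)·2470 of feed at 0.557 water and removes 0.513 of that water:
0.513×0.557×(1−α)×2470 = 563.33
(1−α) = 563.33/705.78 = 0.7982;  α = 0.2018.
Bypass flow = 0.2018×2470 = 498.52 kg/h.

498.5 kg/h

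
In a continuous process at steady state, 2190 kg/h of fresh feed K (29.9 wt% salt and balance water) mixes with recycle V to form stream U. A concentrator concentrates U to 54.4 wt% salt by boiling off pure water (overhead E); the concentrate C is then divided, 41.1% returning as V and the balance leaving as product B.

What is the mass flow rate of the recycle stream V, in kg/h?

Overall salt balance (none leaves overhead): salt in fresh feed = salt in product, i.e. 2190×0.299 = (1−0.411)·C·0.544.
C = 654.81/(0.544×0.589) = 2043.6 kg/h.
Recycle V = 0.411×2043.6 = 839.93 kg/h.

839.9 kg/h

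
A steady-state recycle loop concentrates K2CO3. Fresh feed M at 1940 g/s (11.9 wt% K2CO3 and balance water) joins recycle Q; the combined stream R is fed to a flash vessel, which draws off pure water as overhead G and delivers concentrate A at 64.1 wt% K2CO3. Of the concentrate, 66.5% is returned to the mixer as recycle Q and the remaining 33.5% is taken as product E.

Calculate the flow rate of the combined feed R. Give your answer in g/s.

Overall K2CO3 balance (none leaves overhead): K2CO3 in fresh feed = K2CO3 in product, i.e. 1940×0.119 = (1−0.665)·A·0.641.
A = 230.86/(0.641×0.335) = 1075.1 g/s.
Recycle Q = 0.665×1075.1 = 714.94 g/s.
Combined feed R = 1940 + 714.94 = 2654.9 g/s.

2655 g/s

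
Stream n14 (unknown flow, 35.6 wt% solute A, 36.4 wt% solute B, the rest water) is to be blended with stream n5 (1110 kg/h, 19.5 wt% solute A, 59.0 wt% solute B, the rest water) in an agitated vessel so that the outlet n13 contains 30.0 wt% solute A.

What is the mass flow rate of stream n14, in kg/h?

2081 kg/h

Let n14 be the unknown flow. Total out = 1110 + n14.
solute A balance: 216.45 + 0.356·n14 = 0.300·(1110 + n14)
(0.356 − 0.300)·n14 = 0.300×1110 − 216.45 = 116.55
n14 = 116.55 / 0.056 = 2081.2 kg/h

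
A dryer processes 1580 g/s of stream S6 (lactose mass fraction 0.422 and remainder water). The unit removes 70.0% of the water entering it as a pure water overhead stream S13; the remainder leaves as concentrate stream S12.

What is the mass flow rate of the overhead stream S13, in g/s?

water entering = 1580×0.578 = 913.24 g/s; overhead removed = 0.700×913.24 = 639.27 g/s.

639.3 g/s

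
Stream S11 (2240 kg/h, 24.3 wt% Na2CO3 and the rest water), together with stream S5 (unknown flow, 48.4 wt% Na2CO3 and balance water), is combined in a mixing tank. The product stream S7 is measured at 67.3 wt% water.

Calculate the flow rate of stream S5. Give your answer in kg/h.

Let S5 be the unknown flow. Total out = 2240 + S5.
water balance: 1695.7 + 0.516·S5 = 0.673·(2240 + S5)
(0.516 − 0.673)·S5 = 0.673×2240 − 1695.7 = -188.16
S5 = -188.16 / -0.157 = 1198.5 kg/h

1198 kg/h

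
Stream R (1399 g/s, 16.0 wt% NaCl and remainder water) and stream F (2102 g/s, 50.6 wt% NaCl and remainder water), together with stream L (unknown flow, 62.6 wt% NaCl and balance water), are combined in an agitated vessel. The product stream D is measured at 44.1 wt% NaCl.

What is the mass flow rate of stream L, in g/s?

Let L be the unknown flow. Total out = 3501 + L.
NaCl balance: 1287.5 + 0.626·L = 0.441·(3501 + L)
(0.626 − 0.441)·L = 0.441×3501 − 1287.5 = 256.49
L = 256.49 / 0.185 = 1386.4 g/s

1386 g/s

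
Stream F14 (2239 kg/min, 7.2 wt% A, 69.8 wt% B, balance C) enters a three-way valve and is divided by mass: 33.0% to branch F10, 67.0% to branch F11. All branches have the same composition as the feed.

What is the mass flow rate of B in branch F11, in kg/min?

Branch F11 total = 0.670×2239 = 1500.1 kg/min.
B in F11 = 0.698×1500.1 = 1047.1 kg/min.

1047 kg/min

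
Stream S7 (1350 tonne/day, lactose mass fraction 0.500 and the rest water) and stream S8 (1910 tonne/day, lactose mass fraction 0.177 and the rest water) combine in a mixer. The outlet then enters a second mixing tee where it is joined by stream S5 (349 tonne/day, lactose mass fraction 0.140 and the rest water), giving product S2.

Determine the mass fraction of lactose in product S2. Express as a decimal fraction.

Overall, product flow = 3609 tonne/day.
lactose in = 1350×0.500 + 1910×0.177 + 349×0.140 = 1061.9 tonne/day.
lactose fraction in S2 = 0.294.

0.294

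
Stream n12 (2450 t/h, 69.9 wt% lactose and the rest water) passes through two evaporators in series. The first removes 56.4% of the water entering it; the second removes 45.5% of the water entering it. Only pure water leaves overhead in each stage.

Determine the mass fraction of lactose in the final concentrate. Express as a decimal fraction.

water in feed = 2450×0.301 = 737.45 t/h.
After stage 1: water left = (1−0.564)×737.45 = 321.53; stream total = 2034.1 t/h.
After stage 2: water left = (1−0.455)×321.53 = 175.23; final concentrate = 1887.8 t/h.
lactose fraction = 1712.5/1887.8 = 0.907.

0.907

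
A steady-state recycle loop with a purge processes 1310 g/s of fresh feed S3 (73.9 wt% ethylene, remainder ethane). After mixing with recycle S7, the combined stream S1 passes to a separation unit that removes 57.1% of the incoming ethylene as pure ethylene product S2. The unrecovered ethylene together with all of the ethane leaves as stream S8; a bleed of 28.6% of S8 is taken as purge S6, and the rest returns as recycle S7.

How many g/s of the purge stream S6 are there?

513.1 g/s

ethane enters only via S3 and leaves only via the purge: 1310×0.261 = 0.286×(ethane in S8), and the separation unit passes all ethane, so ethane in S1 = ethane in S8 = 1195.5 g/s.
ethylene in S1: m_A = 1310×0.739 + (1−0.286)·(1−0.571)·m_A, so m_A = 968.09/0.6937 = 1395.6 g/s.
S8 = (1−0.571)×1395.6 + 1195.5 = 1794.2 g/s.
Purge S6 = 0.286×1794.2 = 513.14 g/s.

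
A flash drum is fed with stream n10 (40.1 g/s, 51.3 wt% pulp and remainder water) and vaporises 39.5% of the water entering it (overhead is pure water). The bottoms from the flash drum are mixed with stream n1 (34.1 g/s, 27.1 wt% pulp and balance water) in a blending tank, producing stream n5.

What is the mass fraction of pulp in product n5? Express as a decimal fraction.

0.448

Vapour removed = 0.395×0.487×40.1 = 7.7138 g/s; concentrate = 32.386 g/s.
pulp reaching the mixer = 20.571 (from concentrate) + 34.1×0.271 = 29.812 g/s.
Product flow = 32.386 + 34.1 = 66.486 g/s; pulp fraction = 0.448.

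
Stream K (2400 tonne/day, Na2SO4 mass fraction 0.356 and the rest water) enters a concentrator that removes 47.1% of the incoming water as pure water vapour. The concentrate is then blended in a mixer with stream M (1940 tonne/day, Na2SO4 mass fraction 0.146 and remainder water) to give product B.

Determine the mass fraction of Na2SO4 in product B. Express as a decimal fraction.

0.315

Vapour removed = 0.471×0.644×2400 = 727.98 tonne/day; concentrate = 1672 tonne/day.
Na2SO4 reaching the mixer = 854.4 (from concentrate) + 1940×0.146 = 1137.6 tonne/day.
Product flow = 1672 + 1940 = 3612 tonne/day; Na2SO4 fraction = 0.315.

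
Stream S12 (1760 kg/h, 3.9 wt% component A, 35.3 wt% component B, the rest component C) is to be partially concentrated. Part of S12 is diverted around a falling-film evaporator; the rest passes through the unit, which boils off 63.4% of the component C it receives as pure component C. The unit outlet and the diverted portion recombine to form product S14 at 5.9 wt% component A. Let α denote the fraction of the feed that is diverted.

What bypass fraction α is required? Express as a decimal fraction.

0.121

All 1760×0.039 = 68.64 kg/h of component A reaches S14, so S14 = 68.64/0.059 = 1163.4 kg/h and vapour = 596.61 kg/h.
The evaporator receives (1−α)·1760 of feed at 0.608 component C and removes 0.634 of that component C:
0.634×0.608×(1−α)×1760 = 596.61
(1−α) = 596.61/678.43 = 0.8794;  α = 0.1206.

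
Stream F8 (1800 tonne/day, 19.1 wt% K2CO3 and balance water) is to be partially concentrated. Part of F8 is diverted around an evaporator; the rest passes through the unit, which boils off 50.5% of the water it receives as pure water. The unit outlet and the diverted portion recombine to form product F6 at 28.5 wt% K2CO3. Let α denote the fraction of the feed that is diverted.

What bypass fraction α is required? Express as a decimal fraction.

0.193

All 1800×0.191 = 343.8 tonne/day of K2CO3 reaches F6, so F6 = 343.8/0.285 = 1206.3 tonne/day and vapour = 593.68 tonne/day.
The evaporator receives (1−α)·1800 of feed at 0.809 water and removes 0.505 of that water:
0.505×0.809×(1−α)×1800 = 593.68
(1−α) = 593.68/735.38 = 0.8073;  α = 0.1927.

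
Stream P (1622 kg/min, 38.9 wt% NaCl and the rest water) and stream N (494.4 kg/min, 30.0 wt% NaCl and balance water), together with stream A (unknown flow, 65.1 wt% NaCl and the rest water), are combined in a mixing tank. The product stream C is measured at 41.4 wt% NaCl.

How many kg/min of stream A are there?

408.9 kg/min

Let A be the unknown flow. Total out = 2116.4 + A.
NaCl balance: 779.28 + 0.651·A = 0.414·(2116.4 + A)
(0.651 − 0.414)·A = 0.414×2116.4 − 779.28 = 96.912
A = 96.912 / 0.237 = 408.91 kg/min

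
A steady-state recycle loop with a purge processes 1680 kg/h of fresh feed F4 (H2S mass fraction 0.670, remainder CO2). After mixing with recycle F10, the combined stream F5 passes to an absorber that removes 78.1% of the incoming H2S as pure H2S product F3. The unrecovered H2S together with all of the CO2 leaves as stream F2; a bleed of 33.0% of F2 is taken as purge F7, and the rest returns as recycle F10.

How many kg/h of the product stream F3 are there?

H2S in F5: m_A = 1680×0.670 + (1−0.330)·(1−0.781)·m_A, so m_A = 1125.6/0.8533 = 1319.2 kg/h.
Product F3 = 0.781×1319.2 = 1030.3 kg/h.

1030 kg/h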